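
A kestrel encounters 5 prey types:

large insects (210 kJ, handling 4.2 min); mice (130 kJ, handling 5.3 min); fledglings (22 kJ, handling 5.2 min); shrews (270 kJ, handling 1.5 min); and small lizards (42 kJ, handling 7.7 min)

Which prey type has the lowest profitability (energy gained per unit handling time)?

fledglings

Profitability E/h (kJ/min): large insects = 210/4.2 = 50, mice = 130/5.3 = 24.5, fledglings = 22/5.2 = 4.23, shrews = 270/1.5 = 180, small lizards = 42/7.7 = 5.45.
Ranked: shrews > large insects > mice > small lizards > fledglings.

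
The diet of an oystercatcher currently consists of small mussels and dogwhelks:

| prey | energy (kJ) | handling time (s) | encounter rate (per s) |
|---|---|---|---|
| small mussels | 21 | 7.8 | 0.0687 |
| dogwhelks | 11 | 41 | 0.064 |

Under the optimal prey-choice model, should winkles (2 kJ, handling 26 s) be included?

Current rate: (0.0687×21 + 0.064×11)/(1 + 0.0687×7.8 + 0.064×41) = 0.5161 kJ/s.
Profitability of winkles: 2/26 = 0.07692 kJ/s.
0.07692 < 0.5161, so adding winkles would lower the average — exclude it.

No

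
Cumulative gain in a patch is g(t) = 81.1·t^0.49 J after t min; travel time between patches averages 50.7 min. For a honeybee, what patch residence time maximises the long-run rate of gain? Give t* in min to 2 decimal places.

48.71 min

Optimal t* satisfies g'(t*) = g(t*)/(T + t*).
g'(t) = 0.49·81.1·t^-0.51. Setting 0.49·81.1·t^-0.51 = 81.1·t^0.49/(50.7+t) gives 0.49(50.7+t) = t, so 0.51·t = 0.49×50.7.
t* = 0.49×50.7/0.51 = 48.71 min.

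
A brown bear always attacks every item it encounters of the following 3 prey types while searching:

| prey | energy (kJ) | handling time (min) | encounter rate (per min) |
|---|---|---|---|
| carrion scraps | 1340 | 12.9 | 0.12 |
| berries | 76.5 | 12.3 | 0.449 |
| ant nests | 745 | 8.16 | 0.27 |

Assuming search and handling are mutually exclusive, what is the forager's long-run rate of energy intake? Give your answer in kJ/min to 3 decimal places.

38.573 kJ/min

R = (0.12×1340 + 0.449×76.5 + 0.27×745) / (1 + 0.12×12.9 + 0.449×12.3 + 0.27×8.16) = 396.3/10.27 = 38.57 kJ/min.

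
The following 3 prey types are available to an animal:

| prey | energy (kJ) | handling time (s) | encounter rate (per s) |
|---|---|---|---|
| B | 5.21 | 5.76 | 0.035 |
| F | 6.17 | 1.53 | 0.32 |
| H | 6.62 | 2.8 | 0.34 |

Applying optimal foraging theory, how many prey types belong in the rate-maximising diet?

Rank by E/h (kJ/s): F 4.03, H 2.36, B 0.905. Include each in turn until the next type's E/h falls below the running intake rate.
Rate on top 1: 1.325. H: 2.36 > 1.325 → include.
Rate on top 2: 1.731. B: 0.905 < 1.731 → exclude; stop.
Optimal diet: F, H — 2 of 3 types.

2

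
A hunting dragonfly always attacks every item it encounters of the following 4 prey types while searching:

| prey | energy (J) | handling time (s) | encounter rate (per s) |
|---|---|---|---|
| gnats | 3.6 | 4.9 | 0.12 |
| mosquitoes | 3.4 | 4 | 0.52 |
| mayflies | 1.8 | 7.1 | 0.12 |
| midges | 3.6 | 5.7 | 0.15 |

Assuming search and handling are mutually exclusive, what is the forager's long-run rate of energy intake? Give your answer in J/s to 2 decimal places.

0.55 J/s

Energy encountered per unit search time: 0.12×3.6 + 0.52×3.4 + 0.12×1.8 + 0.15×3.6 = 2.956 J/s.
Handling time per unit search time: 0.12×4.9 + 0.52×4 + 0.12×7.1 + 0.15×5.7 = 4.375.
Rate = 2.956/(1 + 4.375) = 0.55 J/s.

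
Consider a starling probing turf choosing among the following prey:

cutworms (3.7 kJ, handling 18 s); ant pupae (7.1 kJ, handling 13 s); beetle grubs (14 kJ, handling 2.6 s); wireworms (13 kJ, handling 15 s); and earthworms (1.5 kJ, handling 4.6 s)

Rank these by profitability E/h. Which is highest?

beetle grubs

In descending order of E/h:
beetle grubs: 14/2.6 = 5.38 kJ/s
wireworms: 13/15 = 0.867 kJ/s
ant pupae: 7.1/13 = 0.546 kJ/s
earthworms: 1.5/4.6 = 0.326 kJ/s
cutworms: 3.7/18 = 0.206 kJ/s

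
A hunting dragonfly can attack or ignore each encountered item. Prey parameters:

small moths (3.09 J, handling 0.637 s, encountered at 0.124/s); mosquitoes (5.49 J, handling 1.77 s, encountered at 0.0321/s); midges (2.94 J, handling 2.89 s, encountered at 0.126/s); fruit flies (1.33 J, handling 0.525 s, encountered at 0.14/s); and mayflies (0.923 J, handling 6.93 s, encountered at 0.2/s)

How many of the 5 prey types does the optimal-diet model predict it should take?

4

Rank by E/h (J/s): small moths 4.85, mosquitoes 3.1, fruit flies 2.53, midges 1.02, mayflies 0.133. Include each in turn until the next type's E/h falls below the running intake rate.
Rate on top 1: 0.3551. mosquitoes: 3.1 > 0.3551 → include.
Rate on top 2: 0.4925. fruit flies: 2.53 > 0.4925 → include.
Rate on top 3: 0.6165. midges: 1.02 > 0.6165 → include.
Rate on top 4: 0.7093. mayflies: 0.133 < 0.7093 → exclude; stop.
Optimal diet: small moths, mosquitoes, fruit flies, midges — 4 of 5 types.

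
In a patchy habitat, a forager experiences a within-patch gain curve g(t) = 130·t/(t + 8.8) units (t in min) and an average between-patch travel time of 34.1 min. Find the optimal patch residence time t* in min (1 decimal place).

17.3 min

By the marginal value theorem, leave when the instantaneous gain rate g'(t) equals the habitat-wide average g(t)/(T + t).
g'(t) = 130·8.8/(t + 8.8)². Setting 130·8.8/(t+8.8)² = 130t/[(t+8.8)(34.1+t)] gives 8.8(34.1+t) = t(t+8.8), so t² = 8.8×34.1 = 300.1.
t* = √300.1 = 17.32 min.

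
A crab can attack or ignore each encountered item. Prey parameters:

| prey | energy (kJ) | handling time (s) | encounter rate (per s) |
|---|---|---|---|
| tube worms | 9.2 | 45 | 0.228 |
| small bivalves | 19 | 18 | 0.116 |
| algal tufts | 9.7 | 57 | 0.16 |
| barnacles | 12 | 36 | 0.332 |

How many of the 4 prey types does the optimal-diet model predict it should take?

1

Profitabilities (E/h, kJ/s): small bivalves 1.06, barnacles 0.333, tube worms 0.204, algal tufts 0.17. Add prey in this order while the next type's profitability exceeds the intake rate on those already taken.
Rate on top 1: 0.7137. barnacles: 0.333 < 0.7137 → exclude; stop.
Optimal diet: small bivalves — 1 of 4 types.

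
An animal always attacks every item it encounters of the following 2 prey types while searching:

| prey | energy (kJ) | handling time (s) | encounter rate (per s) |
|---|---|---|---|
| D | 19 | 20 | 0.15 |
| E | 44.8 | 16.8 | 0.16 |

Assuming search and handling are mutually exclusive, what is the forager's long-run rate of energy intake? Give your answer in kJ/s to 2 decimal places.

1.50 kJ/s

R = Σλ_iE_i / (1 + Σλ_ih_i)
Numerator: 0.15×19 + 0.16×44.8 = 10.02
Denominator: 1 + 0.15×20 + 0.16×16.8 = 6.688
R = 10.02/6.688 = 1.498 kJ/s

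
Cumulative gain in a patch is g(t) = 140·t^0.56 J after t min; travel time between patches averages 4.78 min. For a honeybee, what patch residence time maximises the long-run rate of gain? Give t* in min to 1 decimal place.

6.1 min

By the marginal value theorem, leave when the instantaneous gain rate g'(t) equals the habitat-wide average g(t)/(T + t).
g'(t) = 0.56·140·t^-0.44. Setting 0.56·140·t^-0.44 = 140·t^0.56/(4.78+t) gives 0.56(4.78+t) = t, so 0.44·t = 0.56×4.78.
t* = 0.56×4.78/0.44 = 6.084 min.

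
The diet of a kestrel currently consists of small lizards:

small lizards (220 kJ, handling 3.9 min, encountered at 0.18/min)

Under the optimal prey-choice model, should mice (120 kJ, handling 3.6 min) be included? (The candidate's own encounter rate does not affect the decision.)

Current rate: (0.18×220)/(1 + 0.18×3.9) = 23.27 kJ/min.
Profitability of mice: 120/3.6 = 33.33 kJ/min.
Since 33.33 > R, including mice increases the long-run rate.

Yes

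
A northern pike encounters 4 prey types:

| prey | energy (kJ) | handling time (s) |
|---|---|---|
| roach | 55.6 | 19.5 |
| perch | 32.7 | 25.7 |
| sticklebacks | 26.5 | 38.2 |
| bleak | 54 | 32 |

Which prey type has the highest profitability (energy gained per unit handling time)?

roach

Profitability E/h (kJ/s): roach = 55.6/19.5 = 2.85, perch = 32.7/25.7 = 1.27, sticklebacks = 26.5/38.2 = 0.694, bleak = 54/32 = 1.69.
Ranked: roach > bleak > perch > sticklebacks.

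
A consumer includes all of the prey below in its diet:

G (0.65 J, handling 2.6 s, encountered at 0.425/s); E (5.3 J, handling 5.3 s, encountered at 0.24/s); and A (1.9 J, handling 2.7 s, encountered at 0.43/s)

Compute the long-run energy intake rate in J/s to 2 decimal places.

0.52 J/s

Energy encountered per unit search time: 0.425×0.65 + 0.24×5.3 + 0.43×1.9 = 2.365 J/s.
Handling time per unit search time: 0.425×2.6 + 0.24×5.3 + 0.43×2.7 = 3.538.
Rate = 2.365/(1 + 3.538) = 0.5212 J/s.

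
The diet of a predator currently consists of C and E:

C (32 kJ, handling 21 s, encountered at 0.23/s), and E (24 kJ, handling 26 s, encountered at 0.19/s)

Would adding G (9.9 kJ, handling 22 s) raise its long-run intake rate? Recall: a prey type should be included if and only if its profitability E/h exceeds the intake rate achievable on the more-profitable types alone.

Intake rate on the current diet: R = (0.23×32 + 0.19×24) / (1 + 0.23×21 + 0.19×26) = 11.92/10.77 = 1.107 kJ/s.
G: E/h = 9.9/22 = 0.45 kJ/s.
0.45 < 1.107, so adding G would lower the average — exclude it.

No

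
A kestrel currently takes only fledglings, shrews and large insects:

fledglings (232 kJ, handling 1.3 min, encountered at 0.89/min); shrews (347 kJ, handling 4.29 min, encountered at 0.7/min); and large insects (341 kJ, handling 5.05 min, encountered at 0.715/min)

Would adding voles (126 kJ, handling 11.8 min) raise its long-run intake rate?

No

Current rate: (0.89×232 + 0.7×347 + 0.715×341)/(1 + 0.89×1.3 + 0.7×4.29 + 0.715×5.05) = 79.03 kJ/min.
Profitability of voles: 126/11.8 = 10.68 kJ/min.
Since 10.68 < R, time spent handling voles is better spent searching.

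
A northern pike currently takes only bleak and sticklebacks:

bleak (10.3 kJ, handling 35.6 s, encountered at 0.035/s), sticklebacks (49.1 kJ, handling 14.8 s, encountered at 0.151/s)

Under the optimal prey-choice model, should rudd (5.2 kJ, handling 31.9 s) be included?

On bleak and sticklebacks alone, R = ΣλE/(1+Σλh) = 7.775/4.481 = 1.735 kJ/s.
Profitability of rudd: 5.2/31.9 = 0.163 kJ/s.
Since 0.163 < R, time spent handling rudd is better spent searching.

No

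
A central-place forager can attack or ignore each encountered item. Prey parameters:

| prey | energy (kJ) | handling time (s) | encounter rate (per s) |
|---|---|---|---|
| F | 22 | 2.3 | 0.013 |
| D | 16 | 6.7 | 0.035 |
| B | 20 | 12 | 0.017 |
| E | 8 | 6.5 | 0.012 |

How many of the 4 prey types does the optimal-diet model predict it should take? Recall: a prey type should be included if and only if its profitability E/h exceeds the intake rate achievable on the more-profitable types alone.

Profitabilities (E/h, kJ/s): F 9.57, D 2.39, B 1.67, E 1.23. Add prey in this order while the next type's profitability exceeds the intake rate on those already taken.
Rate on top 1: 0.2777. D: 2.39 > 0.2777 → include.
Rate on top 2: 0.6691. B: 1.67 > 0.6691 → include.
Rate on top 3: 0.8077. E: 1.23 > 0.8077 → include.
Optimal diet: F, D, B, E — 4 of 4 types.

4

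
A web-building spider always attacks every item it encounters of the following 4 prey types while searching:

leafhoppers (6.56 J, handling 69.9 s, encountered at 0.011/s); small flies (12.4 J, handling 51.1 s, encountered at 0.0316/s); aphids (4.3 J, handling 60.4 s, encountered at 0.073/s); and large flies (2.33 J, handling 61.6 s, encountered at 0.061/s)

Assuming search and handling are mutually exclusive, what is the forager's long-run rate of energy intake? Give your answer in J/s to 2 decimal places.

0.08 J/s

Energy encountered per unit search time: 0.011×6.56 + 0.0316×12.4 + 0.073×4.3 + 0.061×2.33 = 0.92 J/s.
Handling time per unit search time: 0.011×69.9 + 0.0316×51.1 + 0.073×60.4 + 0.061×61.6 = 10.55.
Rate = 0.92/(1 + 10.55) = 0.07965 J/s.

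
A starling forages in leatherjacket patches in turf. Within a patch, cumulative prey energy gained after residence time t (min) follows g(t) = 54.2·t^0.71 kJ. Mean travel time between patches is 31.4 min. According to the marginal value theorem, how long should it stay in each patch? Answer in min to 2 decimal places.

76.88 min

Maximise g(t)/(T+t): set derivative to zero → g'(t)(T+t) = g(t).
g'(t) = 0.71·54.2·t^-0.29. Setting 0.71·54.2·t^-0.29 = 54.2·t^0.71/(31.4+t) gives 0.71(31.4+t) = t, so 0.29·t = 0.71×31.4.
t* = 0.71×31.4/0.29 = 76.88 min.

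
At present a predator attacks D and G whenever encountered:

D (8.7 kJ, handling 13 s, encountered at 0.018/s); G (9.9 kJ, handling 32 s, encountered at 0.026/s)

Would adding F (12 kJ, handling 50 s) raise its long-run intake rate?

Current rate: (0.018×8.7 + 0.026×9.9)/(1 + 0.018×13 + 0.026×32) = 0.2004 kJ/s.
Profitability of F: 12/50 = 0.24 kJ/s.
0.24 > 0.2004, so adding F raises the average — include it.

Yes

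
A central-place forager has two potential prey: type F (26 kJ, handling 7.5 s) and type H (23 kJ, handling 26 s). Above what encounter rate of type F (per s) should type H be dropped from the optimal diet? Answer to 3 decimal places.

Drop type H once their profitability E₂/h₂ falls below the rate achievable on type F alone: E₂/h₂ = λE₁/(1 + λh₁).
Solve for λ: λE₁h₂ = E₂(1 + λh₁) → λ(E₁h₂ − E₂h₁) = E₂ → λ = E₂/(E₁h₂ − E₂h₁).
λ = 23/(26×26 − 23×7.5) = 23/503.5 = 0.04568 per s.

0.046 per s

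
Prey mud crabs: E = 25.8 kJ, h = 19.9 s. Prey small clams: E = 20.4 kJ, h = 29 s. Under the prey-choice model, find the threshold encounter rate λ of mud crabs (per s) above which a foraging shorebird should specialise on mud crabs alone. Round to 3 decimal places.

0.060 per s

Drop small clams once their profitability E₂/h₂ falls below the rate achievable on mud crabs alone: E₂/h₂ = λE₁/(1 + λh₁).
Solve for λ: λE₁h₂ = E₂(1 + λh₁) → λ(E₁h₂ − E₂h₁) = E₂ → λ = E₂/(E₁h₂ − E₂h₁).
λ = 20.4/(25.8×29 − 20.4×19.9) = 20.4/342.2 = 0.05961 per s.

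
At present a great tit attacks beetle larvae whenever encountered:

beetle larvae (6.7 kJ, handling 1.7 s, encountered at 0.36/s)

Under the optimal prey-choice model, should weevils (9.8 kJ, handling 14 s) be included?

Intake rate on the current diet: R = (0.36×6.7) / (1 + 0.36×1.7) = 2.412/1.612 = 1.496 kJ/s.
Profitability of weevils: 9.8/14 = 0.7 kJ/s.
Since 0.7 < R, time spent handling weevils is better spent searching.

No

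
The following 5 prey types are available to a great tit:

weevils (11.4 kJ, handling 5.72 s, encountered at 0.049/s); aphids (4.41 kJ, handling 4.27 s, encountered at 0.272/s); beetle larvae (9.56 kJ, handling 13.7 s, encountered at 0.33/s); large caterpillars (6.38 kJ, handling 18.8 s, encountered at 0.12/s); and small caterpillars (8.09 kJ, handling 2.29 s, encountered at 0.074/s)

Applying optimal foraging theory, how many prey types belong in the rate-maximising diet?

E/h in descending order: small caterpillars 3.53, weevils 1.99, aphids 1.03, beetle larvae 0.698, large caterpillars 0.339 kJ/s. The optimal diet is the largest prefix of this list for which every included type satisfies E_i/h_i > R on the types above it.
Rate on top 1: 0.5119. weevils: 1.99 > 0.5119 → include.
Rate on top 2: 0.7983. aphids: 1.03 > 0.7983 → include.
Rate on top 3: 0.9026. beetle larvae: 0.698 < 0.9026 → exclude; stop.
Optimal diet: small caterpillars, weevils, aphids — 3 of 5 types.

3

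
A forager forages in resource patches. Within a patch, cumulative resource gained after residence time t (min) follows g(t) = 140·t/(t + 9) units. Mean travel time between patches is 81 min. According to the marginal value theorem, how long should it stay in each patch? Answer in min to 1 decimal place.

Maximise g(t)/(T+t): set derivative to zero → g'(t)(T+t) = g(t).
g'(t) = 140·9/(t + 9)². Setting 140·9/(t+9)² = 140t/[(t+9)(81+t)] gives 9(81+t) = t(t+9), so t² = 9×81 = 729.
t* = √729 = 27 min.

27.0 min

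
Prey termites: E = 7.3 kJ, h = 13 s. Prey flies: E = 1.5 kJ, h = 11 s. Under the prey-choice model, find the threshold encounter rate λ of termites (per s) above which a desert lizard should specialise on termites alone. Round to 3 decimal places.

0.025 per s

Drop flies once their profitability E₂/h₂ falls below the rate achievable on termites alone: E₂/h₂ = λE₁/(1 + λh₁).
Solve for λ: λE₁h₂ = E₂(1 + λh₁) → λ(E₁h₂ − E₂h₁) = E₂ → λ = E₂/(E₁h₂ − E₂h₁).
λ = 1.5/(7.3×11 − 1.5×13) = 1.5/60.8 = 0.02467 per s.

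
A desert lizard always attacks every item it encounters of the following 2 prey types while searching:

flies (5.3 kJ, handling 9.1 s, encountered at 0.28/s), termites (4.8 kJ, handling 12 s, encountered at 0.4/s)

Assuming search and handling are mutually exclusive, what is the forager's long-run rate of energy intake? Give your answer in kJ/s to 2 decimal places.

0.41 kJ/s

Energy encountered per unit search time: 0.28×5.3 + 0.4×4.8 = 3.404 kJ/s.
Handling time per unit search time: 0.28×9.1 + 0.4×12 = 7.348.
Rate = 3.404/(1 + 7.348) = 0.4078 kJ/s.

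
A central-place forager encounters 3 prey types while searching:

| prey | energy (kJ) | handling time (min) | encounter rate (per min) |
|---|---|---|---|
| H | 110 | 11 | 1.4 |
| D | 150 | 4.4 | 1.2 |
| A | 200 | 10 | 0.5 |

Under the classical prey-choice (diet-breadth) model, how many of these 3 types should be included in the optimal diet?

1

Rank by E/h (kJ/min): D 34.1, A 20, H 10. Include each in turn until the next type's E/h falls below the running intake rate.
Rate on top 1: 28.66. A: 20 < 28.66 → exclude; stop.
Optimal diet: D — 1 of 3 types.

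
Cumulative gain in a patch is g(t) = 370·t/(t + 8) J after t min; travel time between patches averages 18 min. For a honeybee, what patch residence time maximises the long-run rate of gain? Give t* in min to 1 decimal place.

12.0 min

By the marginal value theorem, leave when the instantaneous gain rate g'(t) equals the habitat-wide average g(t)/(T + t).
g'(t) = 370·8/(t + 8)². Setting 370·8/(t+8)² = 370t/[(t+8)(18+t)] gives 8(18+t) = t(t+8), so t² = 8×18 = 144.
t* = √144 = 12 min.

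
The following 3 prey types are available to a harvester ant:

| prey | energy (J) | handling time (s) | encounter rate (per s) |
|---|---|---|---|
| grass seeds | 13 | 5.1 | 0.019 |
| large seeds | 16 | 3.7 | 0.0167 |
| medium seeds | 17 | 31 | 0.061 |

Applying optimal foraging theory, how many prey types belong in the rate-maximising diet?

3

Profitabilities (E/h, J/s): large seeds 4.32, grass seeds 2.55, medium seeds 0.548. Add prey in this order while the next type's profitability exceeds the intake rate on those already taken.
Rate on top 1: 0.2517. grass seeds: 2.55 > 0.2517 → include.
Rate on top 2: 0.4438. medium seeds: 0.548 > 0.4438 → include.
Optimal diet: large seeds, grass seeds, medium seeds — 3 of 3 types.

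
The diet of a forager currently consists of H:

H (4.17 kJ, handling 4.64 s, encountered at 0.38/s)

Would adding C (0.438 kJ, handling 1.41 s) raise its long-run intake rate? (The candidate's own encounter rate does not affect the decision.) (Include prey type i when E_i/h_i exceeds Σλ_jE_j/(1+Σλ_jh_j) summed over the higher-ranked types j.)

No

On H alone, R = ΣλE/(1+Σλh) = 1.585/2.763 = 0.5735 kJ/s.
Profitability of C: 0.438/1.41 = 0.3106 kJ/s.
0.3106 < 0.5735, so adding C would lower the average — exclude it.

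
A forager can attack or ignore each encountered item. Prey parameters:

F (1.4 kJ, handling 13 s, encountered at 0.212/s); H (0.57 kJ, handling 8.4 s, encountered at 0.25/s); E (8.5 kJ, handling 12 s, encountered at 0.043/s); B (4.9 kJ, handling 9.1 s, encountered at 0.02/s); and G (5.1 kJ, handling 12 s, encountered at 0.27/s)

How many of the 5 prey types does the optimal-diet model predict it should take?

E/h in descending order: E 0.708, B 0.538, G 0.425, F 0.108, H 0.0679 kJ/s. The optimal diet is the largest prefix of this list for which every included type satisfies E_i/h_i > R on the types above it.
Rate on top 1: 0.2411. B: 0.538 > 0.2411 → include.
Rate on top 2: 0.273. G: 0.425 > 0.273 → include.
Rate on top 3: 0.3727. F: 0.108 < 0.3727 → exclude; stop.
Optimal diet: E, B, G — 3 of 5 types.

3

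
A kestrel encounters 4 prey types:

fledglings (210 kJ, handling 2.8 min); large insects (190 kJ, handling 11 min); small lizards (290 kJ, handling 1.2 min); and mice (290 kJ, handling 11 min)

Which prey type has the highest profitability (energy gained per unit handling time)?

small lizards

In descending order of E/h:
small lizards: 290/1.2 = 242 kJ/min
fledglings: 210/2.8 = 75 kJ/min
mice: 290/11 = 26.4 kJ/min
large insects: 190/11 = 17.3 kJ/min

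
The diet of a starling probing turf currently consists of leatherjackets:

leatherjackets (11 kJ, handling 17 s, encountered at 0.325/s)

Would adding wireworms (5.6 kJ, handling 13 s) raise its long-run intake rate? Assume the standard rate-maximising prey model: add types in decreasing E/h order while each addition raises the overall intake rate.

No

Intake rate on the current diet: R = (0.325×11) / (1 + 0.325×17) = 3.575/6.525 = 0.5479 kJ/s.
wireworms: E/h = 5.6/13 = 0.4308 kJ/s.
Since 0.4308 < R, time spent handling wireworms is better spent searching.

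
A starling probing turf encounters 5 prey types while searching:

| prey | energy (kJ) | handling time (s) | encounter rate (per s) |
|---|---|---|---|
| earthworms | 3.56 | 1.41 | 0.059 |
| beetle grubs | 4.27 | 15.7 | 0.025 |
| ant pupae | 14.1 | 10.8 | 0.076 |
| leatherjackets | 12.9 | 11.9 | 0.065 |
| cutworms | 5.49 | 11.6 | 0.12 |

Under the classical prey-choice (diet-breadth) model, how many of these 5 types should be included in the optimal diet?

Rank by E/h (kJ/s): earthworms 2.52, ant pupae 1.31, leatherjackets 1.08, cutworms 0.473, beetle grubs 0.272. Include each in turn until the next type's E/h falls below the running intake rate.
Rate on top 1: 0.1939. ant pupae: 1.31 > 0.1939 → include.
Rate on top 2: 0.6731. leatherjackets: 1.08 > 0.6731 → include.
Rate on top 3: 0.7918. cutworms: 0.473 < 0.7918 → exclude; stop.
Optimal diet: earthworms, ant pupae, leatherjackets — 3 of 5 types.

3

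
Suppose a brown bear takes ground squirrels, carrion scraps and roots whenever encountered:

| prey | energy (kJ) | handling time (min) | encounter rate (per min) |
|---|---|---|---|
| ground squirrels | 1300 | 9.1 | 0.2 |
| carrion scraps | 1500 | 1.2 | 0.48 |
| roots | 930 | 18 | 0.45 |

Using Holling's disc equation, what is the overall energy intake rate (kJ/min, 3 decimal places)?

R = (0.2×1300 + 0.48×1500 + 0.45×930) / (1 + 0.2×9.1 + 0.48×1.2 + 0.45×18) = 1398/11.5 = 121.7 kJ/min.

121.651 kJ/min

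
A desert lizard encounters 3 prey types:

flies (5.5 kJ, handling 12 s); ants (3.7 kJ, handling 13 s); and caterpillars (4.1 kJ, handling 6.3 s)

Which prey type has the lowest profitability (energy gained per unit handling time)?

Profitability E/h (kJ/s): flies = 5.5/12 = 0.458, ants = 3.7/13 = 0.285, caterpillars = 4.1/6.3 = 0.651.
Ranked: caterpillars > flies > ants.

ants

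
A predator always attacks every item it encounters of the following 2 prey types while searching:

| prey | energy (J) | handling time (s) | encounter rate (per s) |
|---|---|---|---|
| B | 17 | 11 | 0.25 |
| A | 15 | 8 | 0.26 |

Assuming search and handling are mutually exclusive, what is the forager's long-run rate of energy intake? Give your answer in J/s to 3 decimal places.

Energy encountered per unit search time: 0.25×17 + 0.26×15 = 8.15 J/s.
Handling time per unit search time: 0.25×11 + 0.26×8 = 4.83.
Rate = 8.15/(1 + 4.83) = 1.398 J/s.

1.398 J/s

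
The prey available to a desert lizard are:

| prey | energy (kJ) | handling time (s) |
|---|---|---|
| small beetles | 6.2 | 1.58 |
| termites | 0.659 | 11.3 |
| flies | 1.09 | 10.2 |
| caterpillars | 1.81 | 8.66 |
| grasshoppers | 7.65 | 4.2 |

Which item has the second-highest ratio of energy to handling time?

Profitability E/h (kJ/s): small beetles = 6.2/1.58 = 3.92, termites = 0.659/11.3 = 0.0583, flies = 1.09/10.2 = 0.107, caterpillars = 1.81/8.66 = 0.209, grasshoppers = 7.65/4.2 = 1.82.
Ranked: small beetles > grasshoppers > caterpillars > flies > termites.

grasshoppers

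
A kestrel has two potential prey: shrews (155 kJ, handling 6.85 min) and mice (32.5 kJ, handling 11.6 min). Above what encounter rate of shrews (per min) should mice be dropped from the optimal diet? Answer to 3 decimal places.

0.021 per min

The zero-one rule: include mice iff E₂/h₂ > λE₁/(1+λh₁). Equality gives the switch point.
λE₁h₂ = E₂ + λE₂h₁ ⇒ λ = E₂/(E₁h₂ − E₂h₁) = 32.5/(1798 − 222.6) = 0.02063 per min.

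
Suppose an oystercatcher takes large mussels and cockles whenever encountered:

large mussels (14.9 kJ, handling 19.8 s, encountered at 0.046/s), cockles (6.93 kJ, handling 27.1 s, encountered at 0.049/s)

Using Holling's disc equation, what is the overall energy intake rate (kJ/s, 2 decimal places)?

Energy encountered per unit search time: 0.046×14.9 + 0.049×6.93 = 1.025 kJ/s.
Handling time per unit search time: 0.046×19.8 + 0.049×27.1 = 2.239.
Rate = 1.025/(1 + 2.239) = 0.3165 kJ/s.

0.32 kJ/s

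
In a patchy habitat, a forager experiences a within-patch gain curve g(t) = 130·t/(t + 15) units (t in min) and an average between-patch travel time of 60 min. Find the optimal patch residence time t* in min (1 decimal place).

30.0 min

By the marginal value theorem, leave when the instantaneous gain rate g'(t) equals the habitat-wide average g(t)/(T + t).
g'(t) = 130·15/(t + 15)². Setting 130·15/(t+15)² = 130t/[(t+15)(60+t)] gives 15(60+t) = t(t+15), so t² = 15×60 = 900.
t* = √900 = 30 min.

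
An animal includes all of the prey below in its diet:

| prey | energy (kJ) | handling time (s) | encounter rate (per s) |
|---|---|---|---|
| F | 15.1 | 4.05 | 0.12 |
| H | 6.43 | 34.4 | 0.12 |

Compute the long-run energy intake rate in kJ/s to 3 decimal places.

0.460 kJ/s

Energy encountered per unit search time: 0.12×15.1 + 0.12×6.43 = 2.584 kJ/s.
Handling time per unit search time: 0.12×4.05 + 0.12×34.4 = 4.614.
Rate = 2.584/(1 + 4.614) = 0.4602 kJ/s.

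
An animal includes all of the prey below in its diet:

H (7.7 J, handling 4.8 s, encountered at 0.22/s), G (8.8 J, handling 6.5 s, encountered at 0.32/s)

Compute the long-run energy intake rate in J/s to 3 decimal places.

1.090 J/s

Energy encountered per unit search time: 0.22×7.7 + 0.32×8.8 = 4.51 J/s.
Handling time per unit search time: 0.22×4.8 + 0.32×6.5 = 3.136.
Rate = 4.51/(1 + 3.136) = 1.09 J/s.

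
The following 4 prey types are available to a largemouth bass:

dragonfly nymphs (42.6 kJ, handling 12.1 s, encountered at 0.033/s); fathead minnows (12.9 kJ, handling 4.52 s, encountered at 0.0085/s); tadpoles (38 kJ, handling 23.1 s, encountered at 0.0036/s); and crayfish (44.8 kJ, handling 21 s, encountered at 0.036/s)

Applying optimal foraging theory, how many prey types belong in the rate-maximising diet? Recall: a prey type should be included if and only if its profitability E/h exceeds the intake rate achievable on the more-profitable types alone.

4

Rank by E/h (kJ/s): dragonfly nymphs 3.52, fathead minnows 2.85, crayfish 2.13, tadpoles 1.65. Include each in turn until the next type's E/h falls below the running intake rate.
Rate on top 1: 1.005. fathead minnows: 2.85 > 1.005 → include.
Rate on top 2: 1.054. crayfish: 2.13 > 1.054 → include.
Rate on top 3: 1.426. tadpoles: 1.65 > 1.426 → include.
Optimal diet: dragonfly nymphs, fathead minnows, crayfish, tadpoles — 4 of 4 types.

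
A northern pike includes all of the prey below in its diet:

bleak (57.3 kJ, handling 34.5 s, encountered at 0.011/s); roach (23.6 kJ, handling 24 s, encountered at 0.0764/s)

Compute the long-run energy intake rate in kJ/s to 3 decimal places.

0.757 kJ/s

R = (0.011×57.3 + 0.0764×23.6) / (1 + 0.011×34.5 + 0.0764×24) = 2.433/3.213 = 0.7573 kJ/s.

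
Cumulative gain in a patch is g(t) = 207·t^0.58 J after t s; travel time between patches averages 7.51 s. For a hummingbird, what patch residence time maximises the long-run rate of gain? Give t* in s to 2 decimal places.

10.37 s

By the marginal value theorem, leave when the instantaneous gain rate g'(t) equals the habitat-wide average g(t)/(T + t).
g'(t) = 0.58·207·t^-0.42. Setting 0.58·207·t^-0.42 = 207·t^0.58/(7.51+t) gives 0.58(7.51+t) = t, so 0.42·t = 0.58×7.51.
t* = 0.58×7.51/0.42 = 10.37 s.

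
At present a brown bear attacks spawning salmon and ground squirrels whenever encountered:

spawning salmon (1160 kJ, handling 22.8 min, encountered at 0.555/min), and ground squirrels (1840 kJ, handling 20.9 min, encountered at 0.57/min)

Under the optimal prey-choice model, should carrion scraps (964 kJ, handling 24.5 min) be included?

Intake rate on the current diet: R = (0.555×1160 + 0.57×1840) / (1 + 0.555×22.8 + 0.57×20.9) = 1693/25.57 = 66.2 kJ/min.
carrion scraps: E/h = 964/24.5 = 39.35 kJ/min.
39.35 < 66.2, so adding carrion scraps would lower the average — exclude it.

No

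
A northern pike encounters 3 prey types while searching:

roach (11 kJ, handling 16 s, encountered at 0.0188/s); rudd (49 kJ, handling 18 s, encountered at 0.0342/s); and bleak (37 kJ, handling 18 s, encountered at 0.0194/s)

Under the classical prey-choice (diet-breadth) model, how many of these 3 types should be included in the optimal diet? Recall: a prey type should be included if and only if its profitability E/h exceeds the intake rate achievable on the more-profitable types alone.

2

Rank by E/h (kJ/s): rudd 2.72, bleak 2.06, roach 0.688. Include each in turn until the next type's E/h falls below the running intake rate.
Rate on top 1: 1.037. bleak: 2.06 > 1.037 → include.
Rate on top 2: 1.218. roach: 0.688 < 1.218 → exclude; stop.
Optimal diet: rudd, bleak — 2 of 3 types.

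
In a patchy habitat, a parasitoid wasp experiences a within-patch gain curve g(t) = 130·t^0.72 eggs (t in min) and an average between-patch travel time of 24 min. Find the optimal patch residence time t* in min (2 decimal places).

Optimal t* satisfies g'(t*) = g(t*)/(T + t*).
g'(t) = 0.72·130·t^-0.28. Setting 0.72·130·t^-0.28 = 130·t^0.72/(24+t) gives 0.72(24+t) = t, so 0.28·t = 0.72×24.
t* = 0.72×24/0.28 = 61.71 min.

61.71 min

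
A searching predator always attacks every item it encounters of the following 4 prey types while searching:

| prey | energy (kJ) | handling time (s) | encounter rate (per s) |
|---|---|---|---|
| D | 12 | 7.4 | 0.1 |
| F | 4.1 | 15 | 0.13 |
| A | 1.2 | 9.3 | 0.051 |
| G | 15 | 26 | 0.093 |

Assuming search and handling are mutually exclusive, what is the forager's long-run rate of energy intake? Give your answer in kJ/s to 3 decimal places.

R = (0.1×12 + 0.13×4.1 + 0.051×1.2 + 0.093×15) / (1 + 0.1×7.4 + 0.13×15 + 0.051×9.3 + 0.093×26) = 3.189/6.582 = 0.4845 kJ/s.

0.485 kJ/s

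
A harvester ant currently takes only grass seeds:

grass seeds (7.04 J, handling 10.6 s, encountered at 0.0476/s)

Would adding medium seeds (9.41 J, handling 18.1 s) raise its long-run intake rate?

Intake rate on the current diet: R = (0.0476×7.04) / (1 + 0.0476×10.6) = 0.3351/1.505 = 0.2227 J/s.
Profitability of medium seeds: 9.41/18.1 = 0.5199 J/s.
0.5199 > 0.2227, so adding medium seeds raises the average — include it.

Yes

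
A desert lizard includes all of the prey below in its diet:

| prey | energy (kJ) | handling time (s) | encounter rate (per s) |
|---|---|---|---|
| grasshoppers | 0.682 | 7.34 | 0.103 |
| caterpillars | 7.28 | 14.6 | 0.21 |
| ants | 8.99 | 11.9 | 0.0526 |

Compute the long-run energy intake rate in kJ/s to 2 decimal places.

R = (0.103×0.682 + 0.21×7.28 + 0.0526×8.99) / (1 + 0.103×7.34 + 0.21×14.6 + 0.0526×11.9) = 2.072/5.448 = 0.3803 kJ/s.

0.38 kJ/s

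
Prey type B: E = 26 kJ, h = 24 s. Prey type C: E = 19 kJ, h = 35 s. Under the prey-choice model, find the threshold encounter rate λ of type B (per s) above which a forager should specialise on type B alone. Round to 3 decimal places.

At the threshold, the rate on type B alone equals the profitability of type C: λ·26/(1 + λ·24) = 19/35 = 0.5429.
Rearranging, λ(26 − 0.5429×24) = 0.5429, so λ = 0.5429/12.97 = 0.04185 per s.

0.042 per s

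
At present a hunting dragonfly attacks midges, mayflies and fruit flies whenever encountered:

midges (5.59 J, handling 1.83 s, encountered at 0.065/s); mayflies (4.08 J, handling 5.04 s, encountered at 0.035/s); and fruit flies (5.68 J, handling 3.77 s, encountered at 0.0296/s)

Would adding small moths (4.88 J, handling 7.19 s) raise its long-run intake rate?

Current rate: (0.065×5.59 + 0.035×4.08 + 0.0296×5.68)/(1 + 0.065×1.83 + 0.035×5.04 + 0.0296×3.77) = 0.4793 J/s.
small moths: E/h = 4.88/7.19 = 0.6787 J/s.
0.6787 > 0.4793, so adding small moths raises the average — include it.

Yes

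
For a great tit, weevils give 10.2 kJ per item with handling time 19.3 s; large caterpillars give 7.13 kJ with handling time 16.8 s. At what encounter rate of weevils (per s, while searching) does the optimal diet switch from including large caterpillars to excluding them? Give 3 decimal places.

0.211 per s

Drop large caterpillars once their profitability E₂/h₂ falls below the rate achievable on weevils alone: E₂/h₂ = λE₁/(1 + λh₁).
Solve for λ: λE₁h₂ = E₂(1 + λh₁) → λ(E₁h₂ − E₂h₁) = E₂ → λ = E₂/(E₁h₂ − E₂h₁).
λ = 7.13/(10.2×16.8 − 7.13×19.3) = 7.13/33.75 = 0.2113 per s.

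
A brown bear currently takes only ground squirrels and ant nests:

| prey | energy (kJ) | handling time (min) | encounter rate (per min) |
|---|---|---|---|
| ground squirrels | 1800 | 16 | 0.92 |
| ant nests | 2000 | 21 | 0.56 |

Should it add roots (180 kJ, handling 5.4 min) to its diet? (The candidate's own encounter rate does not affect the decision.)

No

Intake rate on the current diet: R = (0.92×1800 + 0.56×2000) / (1 + 0.92×16 + 0.56×21) = 2776/27.48 = 101 kJ/min.
Profitability of roots: 180/5.4 = 33.33 kJ/min.
33.33 < 101, so adding roots would lower the average — exclude it.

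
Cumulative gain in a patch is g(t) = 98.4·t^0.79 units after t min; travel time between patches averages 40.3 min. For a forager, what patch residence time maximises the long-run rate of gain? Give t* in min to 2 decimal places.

151.60 min

Maximise g(t)/(T+t): set derivative to zero → g'(t)(T+t) = g(t).
g'(t) = 0.79·98.4·t^-0.21. Setting 0.79·98.4·t^-0.21 = 98.4·t^0.79/(40.3+t) gives 0.79(40.3+t) = t, so 0.21·t = 0.79×40.3.
t* = 0.79×40.3/0.21 = 151.6 min.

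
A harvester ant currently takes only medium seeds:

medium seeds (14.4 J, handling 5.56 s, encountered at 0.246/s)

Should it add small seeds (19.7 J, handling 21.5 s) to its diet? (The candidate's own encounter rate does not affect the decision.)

Current rate: (0.246×14.4)/(1 + 0.246×5.56) = 1.496 J/s.
Profitability of small seeds: 19.7/21.5 = 0.9163 J/s.
0.9163 < 1.496, so adding small seeds would lower the average — exclude it.

No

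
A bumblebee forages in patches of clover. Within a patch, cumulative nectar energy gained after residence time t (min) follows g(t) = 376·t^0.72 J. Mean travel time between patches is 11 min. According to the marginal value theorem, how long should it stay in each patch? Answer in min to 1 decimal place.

Maximise g(t)/(T+t): set derivative to zero → g'(t)(T+t) = g(t).
g'(t) = 0.72·376·t^-0.28. Setting 0.72·376·t^-0.28 = 376·t^0.72/(11+t) gives 0.72(11+t) = t, so 0.28·t = 0.72×11.
t* = 0.72×11/0.28 = 28.29 min.

28.3 min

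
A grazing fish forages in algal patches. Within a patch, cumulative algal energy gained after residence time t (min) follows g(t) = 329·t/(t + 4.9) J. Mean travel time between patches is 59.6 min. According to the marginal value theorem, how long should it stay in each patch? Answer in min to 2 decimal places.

17.09 min

Optimal t* satisfies g'(t*) = g(t*)/(T + t*).
g'(t) = 329·4.9/(t + 4.9)². Setting 329·4.9/(t+4.9)² = 329t/[(t+4.9)(59.6+t)] gives 4.9(59.6+t) = t(t+4.9), so t² = 4.9×59.6 = 292.
t* = √292 = 17.09 min.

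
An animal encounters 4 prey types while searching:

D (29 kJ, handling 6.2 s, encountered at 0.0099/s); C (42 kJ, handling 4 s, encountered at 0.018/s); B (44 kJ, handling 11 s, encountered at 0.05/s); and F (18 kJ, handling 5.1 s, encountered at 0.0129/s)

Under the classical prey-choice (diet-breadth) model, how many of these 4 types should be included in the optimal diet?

4

E/h in descending order: C 10.5, D 4.68, B 4, F 3.53 kJ/s. The optimal diet is the largest prefix of this list for which every included type satisfies E_i/h_i > R on the types above it.
Rate on top 1: 0.7052. D: 4.68 > 0.7052 → include.
Rate on top 2: 0.9203. B: 4 > 0.9203 → include.
Rate on top 3: 1.927. F: 3.53 > 1.927 → include.
Optimal diet: C, D, B, F — 4 of 4 types.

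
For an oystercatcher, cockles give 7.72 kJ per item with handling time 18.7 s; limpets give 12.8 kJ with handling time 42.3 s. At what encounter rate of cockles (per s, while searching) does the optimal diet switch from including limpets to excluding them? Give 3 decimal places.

At the threshold, the rate on cockles alone equals the profitability of limpets: λ·7.72/(1 + λ·18.7) = 12.8/42.3 = 0.3026.
Rearranging, λ(7.72 − 0.3026×18.7) = 0.3026, so λ = 0.3026/2.061 = 0.1468 per s.

0.147 per s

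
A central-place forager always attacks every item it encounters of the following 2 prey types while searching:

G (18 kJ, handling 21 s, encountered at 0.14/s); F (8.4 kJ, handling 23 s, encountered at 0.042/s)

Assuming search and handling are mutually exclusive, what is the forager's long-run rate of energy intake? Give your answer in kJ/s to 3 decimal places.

0.586 kJ/s

R = (0.14×18 + 0.042×8.4) / (1 + 0.14×21 + 0.042×23) = 2.873/4.906 = 0.5856 kJ/s.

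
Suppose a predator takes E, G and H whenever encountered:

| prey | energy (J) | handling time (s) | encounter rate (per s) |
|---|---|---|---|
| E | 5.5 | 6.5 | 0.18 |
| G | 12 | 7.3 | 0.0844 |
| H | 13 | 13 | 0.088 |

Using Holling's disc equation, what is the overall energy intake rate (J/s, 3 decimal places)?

R = (0.18×5.5 + 0.0844×12 + 0.088×13) / (1 + 0.18×6.5 + 0.0844×7.3 + 0.088×13) = 3.147/3.93 = 0.8007 J/s.

0.801 J/s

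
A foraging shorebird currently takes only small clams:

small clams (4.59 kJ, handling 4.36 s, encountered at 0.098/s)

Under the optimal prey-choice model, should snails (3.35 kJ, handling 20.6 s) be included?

Intake rate on the current diet: R = (0.098×4.59) / (1 + 0.098×4.36) = 0.4498/1.427 = 0.3152 kJ/s.
snails: E/h = 3.35/20.6 = 0.1626 kJ/s.
Since 0.1626 < R, time spent handling snails is better spent searching.

No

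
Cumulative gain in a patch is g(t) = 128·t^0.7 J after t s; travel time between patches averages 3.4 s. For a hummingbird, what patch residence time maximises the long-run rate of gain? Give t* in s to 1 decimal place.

7.9 s

Maximise g(t)/(T+t): set derivative to zero → g'(t)(T+t) = g(t).
g'(t) = 0.7·128·t^-0.3. Setting 0.7·128·t^-0.3 = 128·t^0.7/(3.4+t) gives 0.7(3.4+t) = t, so 0.30·t = 0.7×3.4.
t* = 0.7×3.4/0.30 = 7.933 s.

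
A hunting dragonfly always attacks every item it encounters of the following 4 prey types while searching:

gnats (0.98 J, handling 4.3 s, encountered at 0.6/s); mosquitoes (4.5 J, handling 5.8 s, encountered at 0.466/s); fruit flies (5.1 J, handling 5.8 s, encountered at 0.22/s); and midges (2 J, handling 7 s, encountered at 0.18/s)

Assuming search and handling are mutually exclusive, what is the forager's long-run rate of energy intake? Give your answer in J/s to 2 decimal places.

Energy encountered per unit search time: 0.6×0.98 + 0.466×4.5 + 0.22×5.1 + 0.18×2 = 4.167 J/s.
Handling time per unit search time: 0.6×4.3 + 0.466×5.8 + 0.22×5.8 + 0.18×7 = 7.819.
Rate = 4.167/(1 + 7.819) = 0.4725 J/s.

0.47 J/s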